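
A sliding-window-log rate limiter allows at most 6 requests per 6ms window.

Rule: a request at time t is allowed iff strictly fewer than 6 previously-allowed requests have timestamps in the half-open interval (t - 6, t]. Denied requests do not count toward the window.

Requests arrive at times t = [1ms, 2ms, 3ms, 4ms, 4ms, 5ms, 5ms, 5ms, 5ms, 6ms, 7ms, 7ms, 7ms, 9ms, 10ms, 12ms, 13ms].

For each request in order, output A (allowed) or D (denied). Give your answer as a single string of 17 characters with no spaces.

Answer: AAAAAADDDDADDAAAA

Derivation:
Tracking allowed requests in the window:
  req#1 t=1ms: ALLOW
  req#2 t=2ms: ALLOW
  req#3 t=3ms: ALLOW
  req#4 t=4ms: ALLOW
  req#5 t=4ms: ALLOW
  req#6 t=5ms: ALLOW
  req#7 t=5ms: DENY
  req#8 t=5ms: DENY
  req#9 t=5ms: DENY
  req#10 t=6ms: DENY
  req#11 t=7ms: ALLOW
  req#12 t=7ms: DENY
  req#13 t=7ms: DENY
  req#14 t=9ms: ALLOW
  req#15 t=10ms: ALLOW
  req#16 t=12ms: ALLOW
  req#17 t=13ms: ALLOW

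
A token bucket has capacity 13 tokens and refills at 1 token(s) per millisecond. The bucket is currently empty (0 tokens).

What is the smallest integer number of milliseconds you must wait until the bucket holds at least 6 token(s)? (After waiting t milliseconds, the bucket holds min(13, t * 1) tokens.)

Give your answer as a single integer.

Answer: 6

Derivation:
Need t * 1 >= 6, so t >= 6/1.
Smallest integer t = ceil(6/1) = 6.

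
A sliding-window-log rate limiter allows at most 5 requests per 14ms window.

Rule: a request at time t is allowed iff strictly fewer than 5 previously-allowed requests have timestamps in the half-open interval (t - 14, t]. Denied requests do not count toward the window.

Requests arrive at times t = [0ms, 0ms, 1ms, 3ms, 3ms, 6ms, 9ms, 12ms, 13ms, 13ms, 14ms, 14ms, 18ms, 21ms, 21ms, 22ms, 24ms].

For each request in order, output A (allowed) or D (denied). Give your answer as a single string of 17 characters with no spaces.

Tracking allowed requests in the window:
  req#1 t=0ms: ALLOW
  req#2 t=0ms: ALLOW
  req#3 t=1ms: ALLOW
  req#4 t=3ms: ALLOW
  req#5 t=3ms: ALLOW
  req#6 t=6ms: DENY
  req#7 t=9ms: DENY
  req#8 t=12ms: DENY
  req#9 t=13ms: DENY
  req#10 t=13ms: DENY
  req#11 t=14ms: ALLOW
  req#12 t=14ms: ALLOW
  req#13 t=18ms: ALLOW
  req#14 t=21ms: ALLOW
  req#15 t=21ms: ALLOW
  req#16 t=22ms: DENY
  req#17 t=24ms: DENY

Answer: AAAAADDDDDAAAAADD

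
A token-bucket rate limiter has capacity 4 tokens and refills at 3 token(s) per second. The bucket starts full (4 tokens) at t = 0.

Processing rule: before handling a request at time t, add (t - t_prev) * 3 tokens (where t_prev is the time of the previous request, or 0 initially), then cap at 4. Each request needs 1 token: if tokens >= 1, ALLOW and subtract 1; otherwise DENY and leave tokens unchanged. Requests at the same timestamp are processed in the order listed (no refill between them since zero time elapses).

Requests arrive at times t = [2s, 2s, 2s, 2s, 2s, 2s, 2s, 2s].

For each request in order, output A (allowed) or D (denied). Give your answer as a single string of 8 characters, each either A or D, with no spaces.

Answer: AAAADDDD

Derivation:
Simulating step by step:
  req#1 t=2s: ALLOW
  req#2 t=2s: ALLOW
  req#3 t=2s: ALLOW
  req#4 t=2s: ALLOW
  req#5 t=2s: DENY
  req#6 t=2s: DENY
  req#7 t=2s: DENY
  req#8 t=2s: DENY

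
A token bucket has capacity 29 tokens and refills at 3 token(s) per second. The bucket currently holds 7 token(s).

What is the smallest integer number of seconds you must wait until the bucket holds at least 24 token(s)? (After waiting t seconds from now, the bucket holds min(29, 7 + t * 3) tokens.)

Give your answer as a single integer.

Answer: 6

Derivation:
Need 7 + t * 3 >= 24, so t >= 17/3.
Smallest integer t = ceil(17/3) = 6.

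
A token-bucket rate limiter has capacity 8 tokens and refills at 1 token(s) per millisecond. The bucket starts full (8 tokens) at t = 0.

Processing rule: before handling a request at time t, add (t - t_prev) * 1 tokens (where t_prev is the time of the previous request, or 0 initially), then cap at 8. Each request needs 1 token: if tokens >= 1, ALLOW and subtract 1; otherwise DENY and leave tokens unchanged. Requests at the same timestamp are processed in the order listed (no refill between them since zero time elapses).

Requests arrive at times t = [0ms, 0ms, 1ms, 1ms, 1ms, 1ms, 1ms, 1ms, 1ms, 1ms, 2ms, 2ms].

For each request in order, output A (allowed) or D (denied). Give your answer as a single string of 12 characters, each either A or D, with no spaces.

Simulating step by step:
  req#1 t=0ms: ALLOW
  req#2 t=0ms: ALLOW
  req#3 t=1ms: ALLOW
  req#4 t=1ms: ALLOW
  req#5 t=1ms: ALLOW
  req#6 t=1ms: ALLOW
  req#7 t=1ms: ALLOW
  req#8 t=1ms: ALLOW
  req#9 t=1ms: ALLOW
  req#10 t=1ms: DENY
  req#11 t=2ms: ALLOW
  req#12 t=2ms: DENY

Answer: AAAAAAAAADAD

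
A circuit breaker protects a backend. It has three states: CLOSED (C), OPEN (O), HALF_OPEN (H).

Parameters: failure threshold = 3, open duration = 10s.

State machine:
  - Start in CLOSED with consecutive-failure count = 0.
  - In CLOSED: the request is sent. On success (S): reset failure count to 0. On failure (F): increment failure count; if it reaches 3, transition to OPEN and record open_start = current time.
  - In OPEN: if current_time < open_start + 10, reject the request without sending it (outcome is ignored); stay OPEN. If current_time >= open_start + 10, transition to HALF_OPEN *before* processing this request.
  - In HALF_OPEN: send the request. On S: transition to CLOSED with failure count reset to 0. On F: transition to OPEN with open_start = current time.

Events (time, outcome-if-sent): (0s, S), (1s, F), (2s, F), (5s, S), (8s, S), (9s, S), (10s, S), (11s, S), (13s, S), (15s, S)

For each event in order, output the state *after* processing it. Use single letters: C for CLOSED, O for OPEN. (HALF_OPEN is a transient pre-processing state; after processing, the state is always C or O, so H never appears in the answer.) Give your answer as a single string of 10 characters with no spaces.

Answer: CCCCCCCCCC

Derivation:
State after each event:
  event#1 t=0s outcome=S: state=CLOSED
  event#2 t=1s outcome=F: state=CLOSED
  event#3 t=2s outcome=F: state=CLOSED
  event#4 t=5s outcome=S: state=CLOSED
  event#5 t=8s outcome=S: state=CLOSED
  event#6 t=9s outcome=S: state=CLOSED
  event#7 t=10s outcome=S: state=CLOSED
  event#8 t=11s outcome=S: state=CLOSED
  event#9 t=13s outcome=S: state=CLOSED
  event#10 t=15s outcome=S: state=CLOSED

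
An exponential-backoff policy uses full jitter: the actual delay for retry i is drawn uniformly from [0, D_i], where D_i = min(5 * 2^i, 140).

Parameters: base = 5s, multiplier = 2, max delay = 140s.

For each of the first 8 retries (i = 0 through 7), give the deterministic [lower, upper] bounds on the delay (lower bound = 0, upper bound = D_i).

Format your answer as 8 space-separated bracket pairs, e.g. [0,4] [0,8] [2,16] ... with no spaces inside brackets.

Computing bounds per retry:
  i=0: D_i=min(5*2^0,140)=5, bounds=[0,5]
  i=1: D_i=min(5*2^1,140)=10, bounds=[0,10]
  i=2: D_i=min(5*2^2,140)=20, bounds=[0,20]
  i=3: D_i=min(5*2^3,140)=40, bounds=[0,40]
  i=4: D_i=min(5*2^4,140)=80, bounds=[0,80]
  i=5: D_i=min(5*2^5,140)=140, bounds=[0,140]
  i=6: D_i=min(5*2^6,140)=140, bounds=[0,140]
  i=7: D_i=min(5*2^7,140)=140, bounds=[0,140]

Answer: [0,5] [0,10] [0,20] [0,40] [0,80] [0,140] [0,140] [0,140]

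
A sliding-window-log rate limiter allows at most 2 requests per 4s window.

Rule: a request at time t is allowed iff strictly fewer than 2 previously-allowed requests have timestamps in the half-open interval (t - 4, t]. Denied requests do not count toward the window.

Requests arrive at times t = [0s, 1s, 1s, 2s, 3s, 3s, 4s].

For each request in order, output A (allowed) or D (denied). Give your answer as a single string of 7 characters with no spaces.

Tracking allowed requests in the window:
  req#1 t=0s: ALLOW
  req#2 t=1s: ALLOW
  req#3 t=1s: DENY
  req#4 t=2s: DENY
  req#5 t=3s: DENY
  req#6 t=3s: DENY
  req#7 t=4s: ALLOW

Answer: AADDDDA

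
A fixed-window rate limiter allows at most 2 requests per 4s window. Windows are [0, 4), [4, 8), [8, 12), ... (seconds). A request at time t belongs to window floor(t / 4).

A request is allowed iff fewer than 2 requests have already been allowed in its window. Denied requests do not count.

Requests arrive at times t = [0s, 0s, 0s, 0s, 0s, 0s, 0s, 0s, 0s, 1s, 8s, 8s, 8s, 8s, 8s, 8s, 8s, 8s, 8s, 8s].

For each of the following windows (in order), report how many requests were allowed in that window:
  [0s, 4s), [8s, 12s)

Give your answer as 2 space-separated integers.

Processing requests:
  req#1 t=0s (window 0): ALLOW
  req#2 t=0s (window 0): ALLOW
  req#3 t=0s (window 0): DENY
  req#4 t=0s (window 0): DENY
  req#5 t=0s (window 0): DENY
  req#6 t=0s (window 0): DENY
  req#7 t=0s (window 0): DENY
  req#8 t=0s (window 0): DENY
  req#9 t=0s (window 0): DENY
  req#10 t=1s (window 0): DENY
  req#11 t=8s (window 2): ALLOW
  req#12 t=8s (window 2): ALLOW
  req#13 t=8s (window 2): DENY
  req#14 t=8s (window 2): DENY
  req#15 t=8s (window 2): DENY
  req#16 t=8s (window 2): DENY
  req#17 t=8s (window 2): DENY
  req#18 t=8s (window 2): DENY
  req#19 t=8s (window 2): DENY
  req#20 t=8s (window 2): DENY

Allowed counts by window: 2 2

Answer: 2 2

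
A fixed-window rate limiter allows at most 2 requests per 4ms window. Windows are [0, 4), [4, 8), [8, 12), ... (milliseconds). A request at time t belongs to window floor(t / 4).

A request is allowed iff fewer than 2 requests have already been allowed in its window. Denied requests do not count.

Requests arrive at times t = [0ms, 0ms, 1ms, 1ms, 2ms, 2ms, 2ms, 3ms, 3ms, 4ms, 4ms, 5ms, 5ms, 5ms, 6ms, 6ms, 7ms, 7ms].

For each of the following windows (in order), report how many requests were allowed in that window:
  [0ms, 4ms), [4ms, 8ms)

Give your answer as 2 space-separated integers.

Processing requests:
  req#1 t=0ms (window 0): ALLOW
  req#2 t=0ms (window 0): ALLOW
  req#3 t=1ms (window 0): DENY
  req#4 t=1ms (window 0): DENY
  req#5 t=2ms (window 0): DENY
  req#6 t=2ms (window 0): DENY
  req#7 t=2ms (window 0): DENY
  req#8 t=3ms (window 0): DENY
  req#9 t=3ms (window 0): DENY
  req#10 t=4ms (window 1): ALLOW
  req#11 t=4ms (window 1): ALLOW
  req#12 t=5ms (window 1): DENY
  req#13 t=5ms (window 1): DENY
  req#14 t=5ms (window 1): DENY
  req#15 t=6ms (window 1): DENY
  req#16 t=6ms (window 1): DENY
  req#17 t=7ms (window 1): DENY
  req#18 t=7ms (window 1): DENY

Allowed counts by window: 2 2

Answer: 2 2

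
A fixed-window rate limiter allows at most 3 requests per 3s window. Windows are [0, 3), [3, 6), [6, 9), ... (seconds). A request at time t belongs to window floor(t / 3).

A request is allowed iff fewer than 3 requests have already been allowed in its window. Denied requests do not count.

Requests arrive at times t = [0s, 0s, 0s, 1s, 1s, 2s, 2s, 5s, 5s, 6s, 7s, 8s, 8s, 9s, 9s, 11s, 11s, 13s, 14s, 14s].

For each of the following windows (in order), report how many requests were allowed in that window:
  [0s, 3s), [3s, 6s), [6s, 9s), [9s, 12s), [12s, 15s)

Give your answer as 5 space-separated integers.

Answer: 3 2 3 3 3

Derivation:
Processing requests:
  req#1 t=0s (window 0): ALLOW
  req#2 t=0s (window 0): ALLOW
  req#3 t=0s (window 0): ALLOW
  req#4 t=1s (window 0): DENY
  req#5 t=1s (window 0): DENY
  req#6 t=2s (window 0): DENY
  req#7 t=2s (window 0): DENY
  req#8 t=5s (window 1): ALLOW
  req#9 t=5s (window 1): ALLOW
  req#10 t=6s (window 2): ALLOW
  req#11 t=7s (window 2): ALLOW
  req#12 t=8s (window 2): ALLOW
  req#13 t=8s (window 2): DENY
  req#14 t=9s (window 3): ALLOW
  req#15 t=9s (window 3): ALLOW
  req#16 t=11s (window 3): ALLOW
  req#17 t=11s (window 3): DENY
  req#18 t=13s (window 4): ALLOW
  req#19 t=14s (window 4): ALLOW
  req#20 t=14s (window 4): ALLOW

Allowed counts by window: 3 2 3 3 3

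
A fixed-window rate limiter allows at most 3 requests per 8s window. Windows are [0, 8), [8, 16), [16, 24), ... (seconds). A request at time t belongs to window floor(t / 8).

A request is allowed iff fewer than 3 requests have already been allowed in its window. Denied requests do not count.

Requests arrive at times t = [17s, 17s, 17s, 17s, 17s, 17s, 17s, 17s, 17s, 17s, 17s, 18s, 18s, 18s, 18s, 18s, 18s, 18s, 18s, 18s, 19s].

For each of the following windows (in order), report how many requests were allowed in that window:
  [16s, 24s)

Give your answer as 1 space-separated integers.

Processing requests:
  req#1 t=17s (window 2): ALLOW
  req#2 t=17s (window 2): ALLOW
  req#3 t=17s (window 2): ALLOW
  req#4 t=17s (window 2): DENY
  req#5 t=17s (window 2): DENY
  req#6 t=17s (window 2): DENY
  req#7 t=17s (window 2): DENY
  req#8 t=17s (window 2): DENY
  req#9 t=17s (window 2): DENY
  req#10 t=17s (window 2): DENY
  req#11 t=17s (window 2): DENY
  req#12 t=18s (window 2): DENY
  req#13 t=18s (window 2): DENY
  req#14 t=18s (window 2): DENY
  req#15 t=18s (window 2): DENY
  req#16 t=18s (window 2): DENY
  req#17 t=18s (window 2): DENY
  req#18 t=18s (window 2): DENY
  req#19 t=18s (window 2): DENY
  req#20 t=18s (window 2): DENY
  req#21 t=19s (window 2): DENY

Allowed counts by window: 3

Answer: 3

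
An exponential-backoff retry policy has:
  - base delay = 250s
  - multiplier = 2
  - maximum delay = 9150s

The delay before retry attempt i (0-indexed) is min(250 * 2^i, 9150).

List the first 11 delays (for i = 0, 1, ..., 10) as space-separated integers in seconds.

Computing each delay:
  i=0: min(250*2^0, 9150) = 250
  i=1: min(250*2^1, 9150) = 500
  i=2: min(250*2^2, 9150) = 1000
  i=3: min(250*2^3, 9150) = 2000
  i=4: min(250*2^4, 9150) = 4000
  i=5: min(250*2^5, 9150) = 8000
  i=6: min(250*2^6, 9150) = 9150
  i=7: min(250*2^7, 9150) = 9150
  i=8: min(250*2^8, 9150) = 9150
  i=9: min(250*2^9, 9150) = 9150
  i=10: min(250*2^10, 9150) = 9150

Answer: 250 500 1000 2000 4000 8000 9150 9150 9150 9150 9150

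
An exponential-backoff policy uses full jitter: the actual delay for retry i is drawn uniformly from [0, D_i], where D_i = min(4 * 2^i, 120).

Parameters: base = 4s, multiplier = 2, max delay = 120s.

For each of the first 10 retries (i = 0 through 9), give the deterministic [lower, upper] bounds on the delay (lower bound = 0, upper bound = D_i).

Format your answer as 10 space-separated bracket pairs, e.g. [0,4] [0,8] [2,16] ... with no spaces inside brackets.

Computing bounds per retry:
  i=0: D_i=min(4*2^0,120)=4, bounds=[0,4]
  i=1: D_i=min(4*2^1,120)=8, bounds=[0,8]
  i=2: D_i=min(4*2^2,120)=16, bounds=[0,16]
  i=3: D_i=min(4*2^3,120)=32, bounds=[0,32]
  i=4: D_i=min(4*2^4,120)=64, bounds=[0,64]
  i=5: D_i=min(4*2^5,120)=120, bounds=[0,120]
  i=6: D_i=min(4*2^6,120)=120, bounds=[0,120]
  i=7: D_i=min(4*2^7,120)=120, bounds=[0,120]
  i=8: D_i=min(4*2^8,120)=120, bounds=[0,120]
  i=9: D_i=min(4*2^9,120)=120, bounds=[0,120]

Answer: [0,4] [0,8] [0,16] [0,32] [0,64] [0,120] [0,120] [0,120] [0,120] [0,120]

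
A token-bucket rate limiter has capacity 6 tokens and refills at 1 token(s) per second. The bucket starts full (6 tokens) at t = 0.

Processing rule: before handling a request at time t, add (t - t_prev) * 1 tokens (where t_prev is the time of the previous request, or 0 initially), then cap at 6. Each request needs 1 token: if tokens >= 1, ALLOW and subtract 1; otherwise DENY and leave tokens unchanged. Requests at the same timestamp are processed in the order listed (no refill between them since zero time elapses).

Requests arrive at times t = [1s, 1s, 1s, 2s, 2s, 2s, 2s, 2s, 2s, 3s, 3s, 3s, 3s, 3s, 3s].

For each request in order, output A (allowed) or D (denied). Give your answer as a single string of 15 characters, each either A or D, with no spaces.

Answer: AAAAAAADDADDDDD

Derivation:
Simulating step by step:
  req#1 t=1s: ALLOW
  req#2 t=1s: ALLOW
  req#3 t=1s: ALLOW
  req#4 t=2s: ALLOW
  req#5 t=2s: ALLOW
  req#6 t=2s: ALLOW
  req#7 t=2s: ALLOW
  req#8 t=2s: DENY
  req#9 t=2s: DENY
  req#10 t=3s: ALLOW
  req#11 t=3s: DENY
  req#12 t=3s: DENY
  req#13 t=3s: DENY
  req#14 t=3s: DENY
  req#15 t=3s: DENY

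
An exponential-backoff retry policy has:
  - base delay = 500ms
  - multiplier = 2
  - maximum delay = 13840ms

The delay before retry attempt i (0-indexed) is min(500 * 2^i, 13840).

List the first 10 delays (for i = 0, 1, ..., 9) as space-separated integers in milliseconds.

Answer: 500 1000 2000 4000 8000 13840 13840 13840 13840 13840

Derivation:
Computing each delay:
  i=0: min(500*2^0, 13840) = 500
  i=1: min(500*2^1, 13840) = 1000
  i=2: min(500*2^2, 13840) = 2000
  i=3: min(500*2^3, 13840) = 4000
  i=4: min(500*2^4, 13840) = 8000
  i=5: min(500*2^5, 13840) = 13840
  i=6: min(500*2^6, 13840) = 13840
  i=7: min(500*2^7, 13840) = 13840
  i=8: min(500*2^8, 13840) = 13840
  i=9: min(500*2^9, 13840) = 13840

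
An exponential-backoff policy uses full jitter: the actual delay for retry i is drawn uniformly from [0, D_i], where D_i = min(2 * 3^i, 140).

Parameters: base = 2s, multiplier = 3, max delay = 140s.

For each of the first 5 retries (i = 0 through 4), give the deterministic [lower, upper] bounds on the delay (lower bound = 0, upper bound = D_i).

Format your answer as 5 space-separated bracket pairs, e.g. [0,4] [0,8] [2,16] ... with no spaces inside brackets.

Answer: [0,2] [0,6] [0,18] [0,54] [0,140]

Derivation:
Computing bounds per retry:
  i=0: D_i=min(2*3^0,140)=2, bounds=[0,2]
  i=1: D_i=min(2*3^1,140)=6, bounds=[0,6]
  i=2: D_i=min(2*3^2,140)=18, bounds=[0,18]
  i=3: D_i=min(2*3^3,140)=54, bounds=[0,54]
  i=4: D_i=min(2*3^4,140)=140, bounds=[0,140]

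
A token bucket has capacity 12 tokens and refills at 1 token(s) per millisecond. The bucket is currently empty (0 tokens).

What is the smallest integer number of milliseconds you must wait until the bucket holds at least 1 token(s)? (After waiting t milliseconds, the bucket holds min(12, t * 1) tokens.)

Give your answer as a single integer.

Need t * 1 >= 1, so t >= 1/1.
Smallest integer t = ceil(1/1) = 1.

Answer: 1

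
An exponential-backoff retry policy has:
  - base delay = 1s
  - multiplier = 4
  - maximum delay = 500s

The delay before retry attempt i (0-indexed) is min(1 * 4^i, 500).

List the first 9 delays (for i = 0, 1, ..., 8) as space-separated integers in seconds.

Computing each delay:
  i=0: min(1*4^0, 500) = 1
  i=1: min(1*4^1, 500) = 4
  i=2: min(1*4^2, 500) = 16
  i=3: min(1*4^3, 500) = 64
  i=4: min(1*4^4, 500) = 256
  i=5: min(1*4^5, 500) = 500
  i=6: min(1*4^6, 500) = 500
  i=7: min(1*4^7, 500) = 500
  i=8: min(1*4^8, 500) = 500

Answer: 1 4 16 64 256 500 500 500 500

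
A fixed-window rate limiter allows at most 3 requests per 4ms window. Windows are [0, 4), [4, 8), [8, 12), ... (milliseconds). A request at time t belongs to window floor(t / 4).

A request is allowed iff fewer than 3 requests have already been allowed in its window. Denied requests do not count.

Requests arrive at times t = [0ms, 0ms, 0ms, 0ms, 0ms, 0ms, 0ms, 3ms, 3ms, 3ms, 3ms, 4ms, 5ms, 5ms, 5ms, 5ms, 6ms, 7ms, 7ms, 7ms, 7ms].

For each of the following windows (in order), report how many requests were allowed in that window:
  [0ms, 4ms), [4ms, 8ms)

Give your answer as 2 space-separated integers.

Answer: 3 3

Derivation:
Processing requests:
  req#1 t=0ms (window 0): ALLOW
  req#2 t=0ms (window 0): ALLOW
  req#3 t=0ms (window 0): ALLOW
  req#4 t=0ms (window 0): DENY
  req#5 t=0ms (window 0): DENY
  req#6 t=0ms (window 0): DENY
  req#7 t=0ms (window 0): DENY
  req#8 t=3ms (window 0): DENY
  req#9 t=3ms (window 0): DENY
  req#10 t=3ms (window 0): DENY
  req#11 t=3ms (window 0): DENY
  req#12 t=4ms (window 1): ALLOW
  req#13 t=5ms (window 1): ALLOW
  req#14 t=5ms (window 1): ALLOW
  req#15 t=5ms (window 1): DENY
  req#16 t=5ms (window 1): DENY
  req#17 t=6ms (window 1): DENY
  req#18 t=7ms (window 1): DENY
  req#19 t=7ms (window 1): DENY
  req#20 t=7ms (window 1): DENY
  req#21 t=7ms (window 1): DENY

Allowed counts by window: 3 3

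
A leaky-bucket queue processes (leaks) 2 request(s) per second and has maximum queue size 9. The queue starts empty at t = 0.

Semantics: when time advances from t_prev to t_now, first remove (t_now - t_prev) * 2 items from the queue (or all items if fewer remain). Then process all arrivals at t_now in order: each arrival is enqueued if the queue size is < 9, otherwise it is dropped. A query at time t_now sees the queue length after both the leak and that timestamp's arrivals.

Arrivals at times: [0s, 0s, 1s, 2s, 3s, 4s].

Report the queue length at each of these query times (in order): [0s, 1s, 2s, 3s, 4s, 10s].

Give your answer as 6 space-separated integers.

Queue lengths at query times:
  query t=0s: backlog = 2
  query t=1s: backlog = 1
  query t=2s: backlog = 1
  query t=3s: backlog = 1
  query t=4s: backlog = 1
  query t=10s: backlog = 0

Answer: 2 1 1 1 1 0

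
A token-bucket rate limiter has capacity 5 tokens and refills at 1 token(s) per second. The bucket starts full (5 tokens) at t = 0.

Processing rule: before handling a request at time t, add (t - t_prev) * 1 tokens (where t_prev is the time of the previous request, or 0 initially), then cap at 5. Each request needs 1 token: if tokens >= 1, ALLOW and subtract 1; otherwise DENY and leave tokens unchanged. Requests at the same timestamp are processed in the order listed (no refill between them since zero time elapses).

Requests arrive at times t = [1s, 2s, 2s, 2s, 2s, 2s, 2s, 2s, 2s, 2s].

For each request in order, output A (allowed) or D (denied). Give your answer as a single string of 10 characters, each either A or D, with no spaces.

Answer: AAAAAADDDD

Derivation:
Simulating step by step:
  req#1 t=1s: ALLOW
  req#2 t=2s: ALLOW
  req#3 t=2s: ALLOW
  req#4 t=2s: ALLOW
  req#5 t=2s: ALLOW
  req#6 t=2s: ALLOW
  req#7 t=2s: DENY
  req#8 t=2s: DENY
  req#9 t=2s: DENY
  req#10 t=2s: DENY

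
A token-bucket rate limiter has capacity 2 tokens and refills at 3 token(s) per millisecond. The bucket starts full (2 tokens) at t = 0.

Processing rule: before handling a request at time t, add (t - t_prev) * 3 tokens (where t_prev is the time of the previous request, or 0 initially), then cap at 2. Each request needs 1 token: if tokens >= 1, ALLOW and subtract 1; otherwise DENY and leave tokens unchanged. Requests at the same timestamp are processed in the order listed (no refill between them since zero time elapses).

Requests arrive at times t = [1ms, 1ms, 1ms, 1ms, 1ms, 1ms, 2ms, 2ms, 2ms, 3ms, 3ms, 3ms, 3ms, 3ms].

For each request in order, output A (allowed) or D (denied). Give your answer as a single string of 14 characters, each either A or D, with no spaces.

Answer: AADDDDAADAADDD

Derivation:
Simulating step by step:
  req#1 t=1ms: ALLOW
  req#2 t=1ms: ALLOW
  req#3 t=1ms: DENY
  req#4 t=1ms: DENY
  req#5 t=1ms: DENY
  req#6 t=1ms: DENY
  req#7 t=2ms: ALLOW
  req#8 t=2ms: ALLOW
  req#9 t=2ms: DENY
  req#10 t=3ms: ALLOW
  req#11 t=3ms: ALLOW
  req#12 t=3ms: DENY
  req#13 t=3ms: DENY
  req#14 t=3ms: DENY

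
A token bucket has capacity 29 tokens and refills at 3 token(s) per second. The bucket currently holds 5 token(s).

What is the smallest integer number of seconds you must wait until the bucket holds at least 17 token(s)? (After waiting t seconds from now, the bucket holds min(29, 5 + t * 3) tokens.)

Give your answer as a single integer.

Need 5 + t * 3 >= 17, so t >= 12/3.
Smallest integer t = ceil(12/3) = 4.

Answer: 4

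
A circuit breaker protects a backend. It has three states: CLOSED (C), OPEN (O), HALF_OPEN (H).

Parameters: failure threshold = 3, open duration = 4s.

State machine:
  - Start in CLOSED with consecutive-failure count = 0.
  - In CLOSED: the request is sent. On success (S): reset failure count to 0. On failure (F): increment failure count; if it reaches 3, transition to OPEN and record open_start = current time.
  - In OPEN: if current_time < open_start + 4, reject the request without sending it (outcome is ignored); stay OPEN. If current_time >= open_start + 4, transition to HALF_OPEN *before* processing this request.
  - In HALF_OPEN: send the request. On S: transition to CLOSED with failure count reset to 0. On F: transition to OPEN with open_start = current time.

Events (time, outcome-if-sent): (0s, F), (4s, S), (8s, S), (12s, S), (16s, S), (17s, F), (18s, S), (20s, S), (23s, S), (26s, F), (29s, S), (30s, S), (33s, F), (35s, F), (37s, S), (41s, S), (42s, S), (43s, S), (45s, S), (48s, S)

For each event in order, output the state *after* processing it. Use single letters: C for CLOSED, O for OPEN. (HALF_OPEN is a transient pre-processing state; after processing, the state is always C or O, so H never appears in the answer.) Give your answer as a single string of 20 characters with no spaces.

State after each event:
  event#1 t=0s outcome=F: state=CLOSED
  event#2 t=4s outcome=S: state=CLOSED
  event#3 t=8s outcome=S: state=CLOSED
  event#4 t=12s outcome=S: state=CLOSED
  event#5 t=16s outcome=S: state=CLOSED
  event#6 t=17s outcome=F: state=CLOSED
  event#7 t=18s outcome=S: state=CLOSED
  event#8 t=20s outcome=S: state=CLOSED
  event#9 t=23s outcome=S: state=CLOSED
  event#10 t=26s outcome=F: state=CLOSED
  event#11 t=29s outcome=S: state=CLOSED
  event#12 t=30s outcome=S: state=CLOSED
  event#13 t=33s outcome=F: state=CLOSED
  event#14 t=35s outcome=F: state=CLOSED
  event#15 t=37s outcome=S: state=CLOSED
  event#16 t=41s outcome=S: state=CLOSED
  event#17 t=42s outcome=S: state=CLOSED
  event#18 t=43s outcome=S: state=CLOSED
  event#19 t=45s outcome=S: state=CLOSED
  event#20 t=48s outcome=S: state=CLOSED

Answer: CCCCCCCCCCCCCCCCCCCC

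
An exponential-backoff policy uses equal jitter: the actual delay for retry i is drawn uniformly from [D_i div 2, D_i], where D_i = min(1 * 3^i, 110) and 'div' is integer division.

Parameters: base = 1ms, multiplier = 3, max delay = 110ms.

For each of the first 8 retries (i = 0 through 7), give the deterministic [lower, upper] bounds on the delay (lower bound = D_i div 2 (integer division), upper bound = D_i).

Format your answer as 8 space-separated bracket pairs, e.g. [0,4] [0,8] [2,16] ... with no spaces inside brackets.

Answer: [0,1] [1,3] [4,9] [13,27] [40,81] [55,110] [55,110] [55,110]

Derivation:
Computing bounds per retry:
  i=0: D_i=min(1*3^0,110)=1, bounds=[0,1]
  i=1: D_i=min(1*3^1,110)=3, bounds=[1,3]
  i=2: D_i=min(1*3^2,110)=9, bounds=[4,9]
  i=3: D_i=min(1*3^3,110)=27, bounds=[13,27]
  i=4: D_i=min(1*3^4,110)=81, bounds=[40,81]
  i=5: D_i=min(1*3^5,110)=110, bounds=[55,110]
  i=6: D_i=min(1*3^6,110)=110, bounds=[55,110]
  i=7: D_i=min(1*3^7,110)=110, bounds=[55,110]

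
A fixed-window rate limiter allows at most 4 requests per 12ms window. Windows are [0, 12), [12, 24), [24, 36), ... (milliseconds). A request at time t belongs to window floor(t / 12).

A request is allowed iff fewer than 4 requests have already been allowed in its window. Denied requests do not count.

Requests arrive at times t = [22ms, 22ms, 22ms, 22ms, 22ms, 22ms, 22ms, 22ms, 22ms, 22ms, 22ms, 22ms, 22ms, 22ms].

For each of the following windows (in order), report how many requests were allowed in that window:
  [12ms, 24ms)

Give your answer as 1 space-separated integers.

Answer: 4

Derivation:
Processing requests:
  req#1 t=22ms (window 1): ALLOW
  req#2 t=22ms (window 1): ALLOW
  req#3 t=22ms (window 1): ALLOW
  req#4 t=22ms (window 1): ALLOW
  req#5 t=22ms (window 1): DENY
  req#6 t=22ms (window 1): DENY
  req#7 t=22ms (window 1): DENY
  req#8 t=22ms (window 1): DENY
  req#9 t=22ms (window 1): DENY
  req#10 t=22ms (window 1): DENY
  req#11 t=22ms (window 1): DENY
  req#12 t=22ms (window 1): DENY
  req#13 t=22ms (window 1): DENY
  req#14 t=22ms (window 1): DENY

Allowed counts by window: 4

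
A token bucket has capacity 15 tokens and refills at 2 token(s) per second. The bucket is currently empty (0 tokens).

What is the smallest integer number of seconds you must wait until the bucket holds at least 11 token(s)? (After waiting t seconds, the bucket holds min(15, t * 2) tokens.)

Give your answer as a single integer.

Need t * 2 >= 11, so t >= 11/2.
Smallest integer t = ceil(11/2) = 6.

Answer: 6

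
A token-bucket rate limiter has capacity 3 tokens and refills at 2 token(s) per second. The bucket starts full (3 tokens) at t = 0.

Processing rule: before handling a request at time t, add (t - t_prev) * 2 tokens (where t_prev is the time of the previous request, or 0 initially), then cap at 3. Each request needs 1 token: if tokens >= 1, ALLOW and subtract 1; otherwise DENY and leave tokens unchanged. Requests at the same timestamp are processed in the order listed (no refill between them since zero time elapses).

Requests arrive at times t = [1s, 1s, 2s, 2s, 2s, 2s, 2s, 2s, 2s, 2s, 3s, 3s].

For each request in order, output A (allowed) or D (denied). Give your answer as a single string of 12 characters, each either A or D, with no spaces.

Answer: AAAAADDDDDAA

Derivation:
Simulating step by step:
  req#1 t=1s: ALLOW
  req#2 t=1s: ALLOW
  req#3 t=2s: ALLOW
  req#4 t=2s: ALLOW
  req#5 t=2s: ALLOW
  req#6 t=2s: DENY
  req#7 t=2s: DENY
  req#8 t=2s: DENY
  req#9 t=2s: DENY
  req#10 t=2s: DENY
  req#11 t=3s: ALLOW
  req#12 t=3s: ALLOW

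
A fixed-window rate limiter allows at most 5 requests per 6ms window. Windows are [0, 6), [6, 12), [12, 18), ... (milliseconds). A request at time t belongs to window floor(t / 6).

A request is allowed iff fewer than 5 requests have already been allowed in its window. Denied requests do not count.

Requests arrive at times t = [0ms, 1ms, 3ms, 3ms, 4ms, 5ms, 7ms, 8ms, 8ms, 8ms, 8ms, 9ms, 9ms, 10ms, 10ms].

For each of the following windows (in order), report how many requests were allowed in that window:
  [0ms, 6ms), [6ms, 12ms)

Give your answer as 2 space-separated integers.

Processing requests:
  req#1 t=0ms (window 0): ALLOW
  req#2 t=1ms (window 0): ALLOW
  req#3 t=3ms (window 0): ALLOW
  req#4 t=3ms (window 0): ALLOW
  req#5 t=4ms (window 0): ALLOW
  req#6 t=5ms (window 0): DENY
  req#7 t=7ms (window 1): ALLOW
  req#8 t=8ms (window 1): ALLOW
  req#9 t=8ms (window 1): ALLOW
  req#10 t=8ms (window 1): ALLOW
  req#11 t=8ms (window 1): ALLOW
  req#12 t=9ms (window 1): DENY
  req#13 t=9ms (window 1): DENY
  req#14 t=10ms (window 1): DENY
  req#15 t=10ms (window 1): DENY

Allowed counts by window: 5 5

Answer: 5 5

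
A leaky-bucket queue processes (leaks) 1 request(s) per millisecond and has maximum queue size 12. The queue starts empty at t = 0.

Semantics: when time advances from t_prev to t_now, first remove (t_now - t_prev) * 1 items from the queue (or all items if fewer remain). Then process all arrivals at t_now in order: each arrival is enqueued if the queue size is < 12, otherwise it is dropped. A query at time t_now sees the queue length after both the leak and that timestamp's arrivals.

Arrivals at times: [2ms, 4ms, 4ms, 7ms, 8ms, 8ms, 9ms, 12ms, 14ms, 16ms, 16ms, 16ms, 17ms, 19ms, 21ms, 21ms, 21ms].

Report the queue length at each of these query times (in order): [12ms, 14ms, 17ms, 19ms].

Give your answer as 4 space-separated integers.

Answer: 1 1 3 2

Derivation:
Queue lengths at query times:
  query t=12ms: backlog = 1
  query t=14ms: backlog = 1
  query t=17ms: backlog = 3
  query t=19ms: backlog = 2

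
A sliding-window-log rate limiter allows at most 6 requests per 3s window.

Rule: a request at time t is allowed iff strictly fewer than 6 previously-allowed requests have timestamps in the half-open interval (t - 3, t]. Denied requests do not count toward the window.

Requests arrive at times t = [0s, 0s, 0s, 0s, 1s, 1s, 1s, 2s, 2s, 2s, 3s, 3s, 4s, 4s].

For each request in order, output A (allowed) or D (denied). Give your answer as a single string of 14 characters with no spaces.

Tracking allowed requests in the window:
  req#1 t=0s: ALLOW
  req#2 t=0s: ALLOW
  req#3 t=0s: ALLOW
  req#4 t=0s: ALLOW
  req#5 t=1s: ALLOW
  req#6 t=1s: ALLOW
  req#7 t=1s: DENY
  req#8 t=2s: DENY
  req#9 t=2s: DENY
  req#10 t=2s: DENY
  req#11 t=3s: ALLOW
  req#12 t=3s: ALLOW
  req#13 t=4s: ALLOW
  req#14 t=4s: ALLOW

Answer: AAAAAADDDDAAAA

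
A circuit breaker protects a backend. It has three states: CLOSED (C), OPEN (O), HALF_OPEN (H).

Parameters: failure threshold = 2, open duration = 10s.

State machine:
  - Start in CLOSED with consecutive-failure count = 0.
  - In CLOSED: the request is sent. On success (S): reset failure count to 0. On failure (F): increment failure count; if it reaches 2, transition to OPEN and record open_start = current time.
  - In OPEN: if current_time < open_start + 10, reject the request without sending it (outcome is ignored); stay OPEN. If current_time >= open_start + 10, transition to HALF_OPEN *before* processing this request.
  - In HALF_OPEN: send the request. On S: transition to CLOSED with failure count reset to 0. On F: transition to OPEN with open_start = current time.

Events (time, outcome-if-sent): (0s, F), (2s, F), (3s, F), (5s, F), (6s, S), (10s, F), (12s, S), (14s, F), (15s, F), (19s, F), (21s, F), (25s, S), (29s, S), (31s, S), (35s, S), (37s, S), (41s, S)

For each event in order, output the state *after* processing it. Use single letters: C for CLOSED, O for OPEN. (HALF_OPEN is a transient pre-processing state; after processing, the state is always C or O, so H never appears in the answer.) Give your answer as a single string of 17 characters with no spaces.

State after each event:
  event#1 t=0s outcome=F: state=CLOSED
  event#2 t=2s outcome=F: state=OPEN
  event#3 t=3s outcome=F: state=OPEN
  event#4 t=5s outcome=F: state=OPEN
  event#5 t=6s outcome=S: state=OPEN
  event#6 t=10s outcome=F: state=OPEN
  event#7 t=12s outcome=S: state=CLOSED
  event#8 t=14s outcome=F: state=CLOSED
  event#9 t=15s outcome=F: state=OPEN
  event#10 t=19s outcome=F: state=OPEN
  event#11 t=21s outcome=F: state=OPEN
  event#12 t=25s outcome=S: state=CLOSED
  event#13 t=29s outcome=S: state=CLOSED
  event#14 t=31s outcome=S: state=CLOSED
  event#15 t=35s outcome=S: state=CLOSED
  event#16 t=37s outcome=S: state=CLOSED
  event#17 t=41s outcome=S: state=CLOSED

Answer: COOOOOCCOOOCCCCCC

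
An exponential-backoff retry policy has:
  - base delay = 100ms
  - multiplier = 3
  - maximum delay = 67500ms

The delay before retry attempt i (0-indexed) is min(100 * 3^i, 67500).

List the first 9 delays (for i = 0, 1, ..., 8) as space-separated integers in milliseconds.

Answer: 100 300 900 2700 8100 24300 67500 67500 67500

Derivation:
Computing each delay:
  i=0: min(100*3^0, 67500) = 100
  i=1: min(100*3^1, 67500) = 300
  i=2: min(100*3^2, 67500) = 900
  i=3: min(100*3^3, 67500) = 2700
  i=4: min(100*3^4, 67500) = 8100
  i=5: min(100*3^5, 67500) = 24300
  i=6: min(100*3^6, 67500) = 67500
  i=7: min(100*3^7, 67500) = 67500
  i=8: min(100*3^8, 67500) = 67500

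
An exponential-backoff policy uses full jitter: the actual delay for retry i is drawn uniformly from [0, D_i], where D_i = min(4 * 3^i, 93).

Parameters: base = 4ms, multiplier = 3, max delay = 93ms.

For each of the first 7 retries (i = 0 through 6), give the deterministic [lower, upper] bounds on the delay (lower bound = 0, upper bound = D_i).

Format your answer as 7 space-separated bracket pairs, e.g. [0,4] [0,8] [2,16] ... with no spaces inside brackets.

Computing bounds per retry:
  i=0: D_i=min(4*3^0,93)=4, bounds=[0,4]
  i=1: D_i=min(4*3^1,93)=12, bounds=[0,12]
  i=2: D_i=min(4*3^2,93)=36, bounds=[0,36]
  i=3: D_i=min(4*3^3,93)=93, bounds=[0,93]
  i=4: D_i=min(4*3^4,93)=93, bounds=[0,93]
  i=5: D_i=min(4*3^5,93)=93, bounds=[0,93]
  i=6: D_i=min(4*3^6,93)=93, bounds=[0,93]

Answer: [0,4] [0,12] [0,36] [0,93] [0,93] [0,93] [0,93]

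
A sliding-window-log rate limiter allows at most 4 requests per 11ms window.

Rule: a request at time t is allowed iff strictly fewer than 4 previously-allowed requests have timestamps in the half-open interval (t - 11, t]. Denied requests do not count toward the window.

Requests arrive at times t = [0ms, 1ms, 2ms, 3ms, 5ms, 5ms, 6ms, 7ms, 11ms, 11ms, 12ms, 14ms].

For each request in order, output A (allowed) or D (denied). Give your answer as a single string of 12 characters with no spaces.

Answer: AAAADDDDADAA

Derivation:
Tracking allowed requests in the window:
  req#1 t=0ms: ALLOW
  req#2 t=1ms: ALLOW
  req#3 t=2ms: ALLOW
  req#4 t=3ms: ALLOW
  req#5 t=5ms: DENY
  req#6 t=5ms: DENY
  req#7 t=6ms: DENY
  req#8 t=7ms: DENY
  req#9 t=11ms: ALLOW
  req#10 t=11ms: DENY
  req#11 t=12ms: ALLOW
  req#12 t=14ms: ALLOW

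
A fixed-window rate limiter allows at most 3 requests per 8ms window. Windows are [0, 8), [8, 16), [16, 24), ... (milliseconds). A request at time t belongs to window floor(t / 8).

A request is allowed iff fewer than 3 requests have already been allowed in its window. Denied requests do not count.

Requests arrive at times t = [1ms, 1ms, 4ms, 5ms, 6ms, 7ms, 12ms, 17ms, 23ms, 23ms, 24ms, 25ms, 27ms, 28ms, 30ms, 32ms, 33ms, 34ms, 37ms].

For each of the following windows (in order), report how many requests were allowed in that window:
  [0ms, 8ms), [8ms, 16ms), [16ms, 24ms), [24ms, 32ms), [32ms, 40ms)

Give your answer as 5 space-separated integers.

Answer: 3 1 3 3 3

Derivation:
Processing requests:
  req#1 t=1ms (window 0): ALLOW
  req#2 t=1ms (window 0): ALLOW
  req#3 t=4ms (window 0): ALLOW
  req#4 t=5ms (window 0): DENY
  req#5 t=6ms (window 0): DENY
  req#6 t=7ms (window 0): DENY
  req#7 t=12ms (window 1): ALLOW
  req#8 t=17ms (window 2): ALLOW
  req#9 t=23ms (window 2): ALLOW
  req#10 t=23ms (window 2): ALLOW
  req#11 t=24ms (window 3): ALLOW
  req#12 t=25ms (window 3): ALLOW
  req#13 t=27ms (window 3): ALLOW
  req#14 t=28ms (window 3): DENY
  req#15 t=30ms (window 3): DENY
  req#16 t=32ms (window 4): ALLOW
  req#17 t=33ms (window 4): ALLOW
  req#18 t=34ms (window 4): ALLOW
  req#19 t=37ms (window 4): DENY

Allowed counts by window: 3 1 3 3 3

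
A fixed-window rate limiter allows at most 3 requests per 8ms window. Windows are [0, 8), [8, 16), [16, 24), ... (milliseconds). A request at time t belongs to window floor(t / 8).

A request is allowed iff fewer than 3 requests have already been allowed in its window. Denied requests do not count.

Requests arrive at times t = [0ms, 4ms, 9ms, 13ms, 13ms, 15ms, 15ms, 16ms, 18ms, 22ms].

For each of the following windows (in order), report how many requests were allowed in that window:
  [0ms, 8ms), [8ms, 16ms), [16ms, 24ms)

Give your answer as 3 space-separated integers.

Processing requests:
  req#1 t=0ms (window 0): ALLOW
  req#2 t=4ms (window 0): ALLOW
  req#3 t=9ms (window 1): ALLOW
  req#4 t=13ms (window 1): ALLOW
  req#5 t=13ms (window 1): ALLOW
  req#6 t=15ms (window 1): DENY
  req#7 t=15ms (window 1): DENY
  req#8 t=16ms (window 2): ALLOW
  req#9 t=18ms (window 2): ALLOW
  req#10 t=22ms (window 2): ALLOW

Allowed counts by window: 2 3 3

Answer: 2 3 3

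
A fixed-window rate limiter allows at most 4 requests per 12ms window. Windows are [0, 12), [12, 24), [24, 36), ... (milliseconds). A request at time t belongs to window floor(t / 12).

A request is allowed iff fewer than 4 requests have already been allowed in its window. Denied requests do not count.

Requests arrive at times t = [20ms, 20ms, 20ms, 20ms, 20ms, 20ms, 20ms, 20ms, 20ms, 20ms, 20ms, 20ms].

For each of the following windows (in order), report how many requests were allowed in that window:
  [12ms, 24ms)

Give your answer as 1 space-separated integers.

Answer: 4

Derivation:
Processing requests:
  req#1 t=20ms (window 1): ALLOW
  req#2 t=20ms (window 1): ALLOW
  req#3 t=20ms (window 1): ALLOW
  req#4 t=20ms (window 1): ALLOW
  req#5 t=20ms (window 1): DENY
  req#6 t=20ms (window 1): DENY
  req#7 t=20ms (window 1): DENY
  req#8 t=20ms (window 1): DENY
  req#9 t=20ms (window 1): DENY
  req#10 t=20ms (window 1): DENY
  req#11 t=20ms (window 1): DENY
  req#12 t=20ms (window 1): DENY

Allowed counts by window: 4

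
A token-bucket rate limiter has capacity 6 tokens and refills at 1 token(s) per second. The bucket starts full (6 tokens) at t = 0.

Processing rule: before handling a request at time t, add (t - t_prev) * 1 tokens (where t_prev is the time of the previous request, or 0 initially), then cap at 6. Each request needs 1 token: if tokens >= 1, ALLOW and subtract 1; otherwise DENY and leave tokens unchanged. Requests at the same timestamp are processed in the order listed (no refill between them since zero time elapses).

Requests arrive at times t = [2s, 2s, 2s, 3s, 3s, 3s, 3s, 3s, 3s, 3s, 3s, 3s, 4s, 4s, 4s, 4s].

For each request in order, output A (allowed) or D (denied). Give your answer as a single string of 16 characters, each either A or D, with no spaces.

Answer: AAAAAAADDDDDADDD

Derivation:
Simulating step by step:
  req#1 t=2s: ALLOW
  req#2 t=2s: ALLOW
  req#3 t=2s: ALLOW
  req#4 t=3s: ALLOW
  req#5 t=3s: ALLOW
  req#6 t=3s: ALLOW
  req#7 t=3s: ALLOW
  req#8 t=3s: DENY
  req#9 t=3s: DENY
  req#10 t=3s: DENY
  req#11 t=3s: DENY
  req#12 t=3s: DENY
  req#13 t=4s: ALLOW
  req#14 t=4s: DENY
  req#15 t=4s: DENY
  req#16 t=4s: DENY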